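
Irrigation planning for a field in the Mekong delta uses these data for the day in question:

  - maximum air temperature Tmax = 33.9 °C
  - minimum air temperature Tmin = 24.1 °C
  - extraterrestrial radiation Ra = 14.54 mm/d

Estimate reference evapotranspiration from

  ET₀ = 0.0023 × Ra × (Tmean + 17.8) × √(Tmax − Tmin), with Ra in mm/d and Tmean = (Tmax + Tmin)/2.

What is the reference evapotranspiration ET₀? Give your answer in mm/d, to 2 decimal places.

4.90 mm/d

Tmean = (33.9 + 24.1)/2 = 29.00 °C
ET₀ = 0.0023 × 14.54 × (29.00 + 17.8) × √9.8 = 0.0023 × 14.54 × 46.80 × 3.1305 = 4.8995 mm/d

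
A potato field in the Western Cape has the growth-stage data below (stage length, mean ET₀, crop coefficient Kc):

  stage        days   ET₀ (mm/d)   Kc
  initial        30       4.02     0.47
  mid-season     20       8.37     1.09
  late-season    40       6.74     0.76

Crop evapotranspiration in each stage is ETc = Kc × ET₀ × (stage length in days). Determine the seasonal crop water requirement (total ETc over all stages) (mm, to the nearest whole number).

444 mm

initial: 0.47 × 4.02 × 30 = 56.68 mm
mid-season: 1.09 × 8.37 × 20 = 182.47 mm
late-season: 0.76 × 6.74 × 40 = 204.90 mm
Seasonal total = 444.05 mm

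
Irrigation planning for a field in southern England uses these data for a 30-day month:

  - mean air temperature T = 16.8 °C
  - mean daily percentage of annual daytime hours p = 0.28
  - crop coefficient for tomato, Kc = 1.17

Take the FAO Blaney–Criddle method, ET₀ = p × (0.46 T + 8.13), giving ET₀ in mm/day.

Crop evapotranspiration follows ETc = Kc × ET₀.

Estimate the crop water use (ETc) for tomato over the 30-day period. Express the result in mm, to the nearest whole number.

ET₀ = 0.28 × (0.46 × 16.8 + 8.13) = 0.28 × 15.858 = 4.4402 mm/d
ETc = Kc × ET₀ = 1.17 × 4.4402 = 5.1950 mm/d
Over 30 days: 5.1950 × 30 = 155.850 mm

156 mm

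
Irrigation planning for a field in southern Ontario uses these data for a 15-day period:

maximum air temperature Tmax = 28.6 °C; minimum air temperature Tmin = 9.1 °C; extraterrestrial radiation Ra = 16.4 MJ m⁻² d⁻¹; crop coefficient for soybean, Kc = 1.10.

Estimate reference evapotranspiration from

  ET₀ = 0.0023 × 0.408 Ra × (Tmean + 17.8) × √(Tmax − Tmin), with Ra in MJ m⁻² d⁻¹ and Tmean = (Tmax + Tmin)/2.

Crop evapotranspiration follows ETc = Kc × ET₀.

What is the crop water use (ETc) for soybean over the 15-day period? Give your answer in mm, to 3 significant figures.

41.1 mm

Tmean = (28.6 + 9.1)/2 = 18.85 °C
0.408 Ra = 0.408 × 16.4 = 6.6912 mm/d equivalent
ET₀ = 0.0023 × 6.6912 × (18.85 + 17.8) × √19.5 = 0.0023 × 6.6912 × 36.65 × 4.4159 = 2.4907 mm/d
ETc = Kc × ET₀ = 1.10 × 2.4907 = 2.7398 mm/d
Over 15 days: 2.7398 × 15 = 41.097 mm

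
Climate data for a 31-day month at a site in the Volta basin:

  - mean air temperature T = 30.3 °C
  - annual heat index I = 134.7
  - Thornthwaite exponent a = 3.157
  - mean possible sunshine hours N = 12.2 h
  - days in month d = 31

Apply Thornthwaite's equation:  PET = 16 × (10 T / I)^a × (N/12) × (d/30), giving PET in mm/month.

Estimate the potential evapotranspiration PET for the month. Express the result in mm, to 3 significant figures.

217 mm

10T/I = 10 × 30.3 / 134.7 = 2.2494
(10T/I)^a = 2.2494^3.157 = 12.9263
Uncorrected PET = 16 × 12.9263 = 206.821 mm
Correction = (N/12)(d/30) = (12.2/12)(31/30) = 1.0506
PET = 206.821 × 1.0506 = 217.286 mm/month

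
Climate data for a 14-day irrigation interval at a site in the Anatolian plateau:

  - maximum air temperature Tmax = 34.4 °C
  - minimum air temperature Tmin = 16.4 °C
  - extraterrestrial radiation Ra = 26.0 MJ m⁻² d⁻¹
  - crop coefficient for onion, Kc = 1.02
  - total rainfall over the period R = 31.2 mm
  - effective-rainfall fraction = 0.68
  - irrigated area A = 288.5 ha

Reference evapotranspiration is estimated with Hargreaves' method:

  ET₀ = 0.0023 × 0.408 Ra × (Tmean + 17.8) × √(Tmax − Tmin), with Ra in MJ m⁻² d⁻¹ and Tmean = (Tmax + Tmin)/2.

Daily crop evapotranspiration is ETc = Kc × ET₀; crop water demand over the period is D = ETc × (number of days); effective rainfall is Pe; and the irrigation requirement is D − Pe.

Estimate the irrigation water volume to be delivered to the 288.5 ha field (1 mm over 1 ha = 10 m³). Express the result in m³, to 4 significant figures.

Tmean = (34.4 + 16.4)/2 = 25.40 °C
0.408 Ra = 0.408 × 26.0 = 10.6080 mm/d equivalent
ET₀ = 0.0023 × 10.6080 × (25.40 + 17.8) × √18.0 = 0.0023 × 10.6080 × 43.20 × 4.2426 = 4.4717 mm/d
ETc = Kc × ET₀ = 1.02 × 4.4717 = 4.5611 mm/d
Crop demand D = ETc × 14 d = 4.5611 × 14 = 63.855 mm
Pe = 0.68 × 31.2 = 21.216 mm
D − Pe = 63.855 − 21.216 = 42.639 mm
Volume = 42.639 mm × 288.5 ha × 10 = 123013.5 m³

123000 m³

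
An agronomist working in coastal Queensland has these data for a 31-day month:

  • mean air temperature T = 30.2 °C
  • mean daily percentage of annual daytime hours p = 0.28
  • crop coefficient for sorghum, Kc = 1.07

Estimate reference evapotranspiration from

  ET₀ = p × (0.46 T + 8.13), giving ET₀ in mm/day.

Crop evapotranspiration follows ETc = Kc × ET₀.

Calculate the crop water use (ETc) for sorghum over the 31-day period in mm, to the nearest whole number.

205 mm

ET₀ = 0.28 × (0.46 × 30.2 + 8.13) = 0.28 × 22.022 = 6.1662 mm/d
ETc = Kc × ET₀ = 1.07 × 6.1662 = 6.5978 mm/d
Over 31 days: 6.5978 × 31 = 204.532 mm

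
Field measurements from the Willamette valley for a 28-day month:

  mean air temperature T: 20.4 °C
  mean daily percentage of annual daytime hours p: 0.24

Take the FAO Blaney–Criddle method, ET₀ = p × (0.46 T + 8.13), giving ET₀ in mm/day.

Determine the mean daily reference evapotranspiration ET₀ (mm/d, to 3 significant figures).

ET₀ = 0.24 × (0.46 × 20.4 + 8.13) = 0.24 × 17.514 = 4.2034 mm/d

4.20 mm/d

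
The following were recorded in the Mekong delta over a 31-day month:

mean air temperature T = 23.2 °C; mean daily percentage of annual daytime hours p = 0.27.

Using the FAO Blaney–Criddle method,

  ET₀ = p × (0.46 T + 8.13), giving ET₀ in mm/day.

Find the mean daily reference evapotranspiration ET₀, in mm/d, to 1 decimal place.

ET₀ = 0.27 × (0.46 × 23.2 + 8.13) = 0.27 × 18.802 = 5.0765 mm/d

5.1 mm/d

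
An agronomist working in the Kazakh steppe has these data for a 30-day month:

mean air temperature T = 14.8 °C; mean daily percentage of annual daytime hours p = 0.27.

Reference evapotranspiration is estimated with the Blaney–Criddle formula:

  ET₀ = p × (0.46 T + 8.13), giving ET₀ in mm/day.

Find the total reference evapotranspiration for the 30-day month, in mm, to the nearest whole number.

ET₀ = 0.27 × (0.46 × 14.8 + 8.13) = 0.27 × 14.938 = 4.0333 mm/d
Monthly total = 4.0333 × 30 = 120.999 mm

121 mm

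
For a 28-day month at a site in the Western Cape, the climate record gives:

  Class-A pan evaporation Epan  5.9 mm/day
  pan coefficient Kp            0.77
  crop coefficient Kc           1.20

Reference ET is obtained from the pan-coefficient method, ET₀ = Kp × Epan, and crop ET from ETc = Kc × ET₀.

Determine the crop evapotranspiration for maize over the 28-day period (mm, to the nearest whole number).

153 mm

ET₀ = 0.77 × 5.9 = 4.5430 mm/d
ETc = Kc × ET₀ = 1.20 × 4.5430 = 5.4516 mm/d
Over 28 days: 5.4516 × 28 = 152.645 mm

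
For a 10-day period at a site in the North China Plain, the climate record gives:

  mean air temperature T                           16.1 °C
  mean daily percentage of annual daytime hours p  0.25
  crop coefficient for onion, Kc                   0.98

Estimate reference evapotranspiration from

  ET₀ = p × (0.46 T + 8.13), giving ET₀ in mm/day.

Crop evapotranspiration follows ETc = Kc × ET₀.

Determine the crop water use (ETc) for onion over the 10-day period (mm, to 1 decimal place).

38.1 mm

ET₀ = 0.25 × (0.46 × 16.1 + 8.13) = 0.25 × 15.536 = 3.8840 mm/d
ETc = Kc × ET₀ = 0.98 × 3.8840 = 3.8063 mm/d
Over 10 days: 3.8063 × 10 = 38.063 mm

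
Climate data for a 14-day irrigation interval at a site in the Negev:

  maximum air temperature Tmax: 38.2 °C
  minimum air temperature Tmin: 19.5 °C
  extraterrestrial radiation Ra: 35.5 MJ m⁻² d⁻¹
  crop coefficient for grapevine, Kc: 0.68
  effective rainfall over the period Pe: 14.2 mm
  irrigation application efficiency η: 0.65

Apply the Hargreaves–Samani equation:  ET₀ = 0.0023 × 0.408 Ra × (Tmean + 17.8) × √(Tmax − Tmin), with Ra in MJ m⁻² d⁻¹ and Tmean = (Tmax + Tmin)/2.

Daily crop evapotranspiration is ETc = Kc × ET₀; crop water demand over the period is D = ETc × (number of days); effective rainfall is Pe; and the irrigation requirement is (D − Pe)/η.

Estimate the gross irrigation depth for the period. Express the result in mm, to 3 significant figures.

76.6 mm

Tmean = (38.2 + 19.5)/2 = 28.85 °C
0.408 Ra = 0.408 × 35.5 = 14.4840 mm/d equivalent
ET₀ = 0.0023 × 14.4840 × (28.85 + 17.8) × √18.7 = 0.0023 × 14.4840 × 46.65 × 4.3243 = 6.7202 mm/d
ETc = Kc × ET₀ = 0.68 × 6.7202 = 4.5697 mm/d
Crop demand D = ETc × 14 d = 4.5697 × 14 = 63.976 mm
D − Pe = 63.976 − 14.2 = 49.776 mm
Gross irrigation = 49.776 / 0.65 = 76.578 mm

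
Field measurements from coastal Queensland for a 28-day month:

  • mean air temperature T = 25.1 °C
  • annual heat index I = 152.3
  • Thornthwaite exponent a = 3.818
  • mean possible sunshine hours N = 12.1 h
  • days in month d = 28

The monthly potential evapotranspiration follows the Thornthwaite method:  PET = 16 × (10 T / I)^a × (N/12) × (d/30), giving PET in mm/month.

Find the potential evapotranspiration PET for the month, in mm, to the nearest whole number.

10T/I = 10 × 25.1 / 152.3 = 1.6481
(10T/I)^a = 1.6481^3.818 = 6.7366
Uncorrected PET = 16 × 6.7366 = 107.786 mm
Correction = (N/12)(d/30) = (12.1/12)(28/30) = 0.9411
PET = 107.786 × 0.9411 = 101.437 mm/month

101 mm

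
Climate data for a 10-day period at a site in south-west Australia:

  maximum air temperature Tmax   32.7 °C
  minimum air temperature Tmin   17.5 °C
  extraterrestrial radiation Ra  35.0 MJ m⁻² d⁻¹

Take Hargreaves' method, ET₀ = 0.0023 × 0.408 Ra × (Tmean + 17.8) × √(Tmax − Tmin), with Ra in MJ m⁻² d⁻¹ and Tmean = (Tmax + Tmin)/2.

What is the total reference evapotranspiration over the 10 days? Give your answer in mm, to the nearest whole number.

Tmean = (32.7 + 17.5)/2 = 25.10 °C
0.408 Ra = 0.408 × 35.0 = 14.2800 mm/d equivalent
ET₀ = 0.0023 × 14.2800 × (25.10 + 17.8) × √15.2 = 0.0023 × 14.2800 × 42.90 × 3.8987 = 5.4933 mm/d
Over 10 days: 5.4933 × 10 = 54.933 mm

55 mm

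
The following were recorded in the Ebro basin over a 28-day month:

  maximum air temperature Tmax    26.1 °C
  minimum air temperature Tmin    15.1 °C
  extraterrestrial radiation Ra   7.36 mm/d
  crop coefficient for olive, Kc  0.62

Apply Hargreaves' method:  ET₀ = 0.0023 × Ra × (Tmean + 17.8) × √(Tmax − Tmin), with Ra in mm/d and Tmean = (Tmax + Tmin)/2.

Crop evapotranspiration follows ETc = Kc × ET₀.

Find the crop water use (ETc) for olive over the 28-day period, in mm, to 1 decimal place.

37.4 mm

Tmean = (26.1 + 15.1)/2 = 20.60 °C
ET₀ = 0.0023 × 7.36 × (20.60 + 17.8) × √11.0 = 0.0023 × 7.36 × 38.40 × 3.3166 = 2.1559 mm/d
ETc = Kc × ET₀ = 0.62 × 2.1559 = 1.3367 mm/d
Over 28 days: 1.3367 × 28 = 37.428 mm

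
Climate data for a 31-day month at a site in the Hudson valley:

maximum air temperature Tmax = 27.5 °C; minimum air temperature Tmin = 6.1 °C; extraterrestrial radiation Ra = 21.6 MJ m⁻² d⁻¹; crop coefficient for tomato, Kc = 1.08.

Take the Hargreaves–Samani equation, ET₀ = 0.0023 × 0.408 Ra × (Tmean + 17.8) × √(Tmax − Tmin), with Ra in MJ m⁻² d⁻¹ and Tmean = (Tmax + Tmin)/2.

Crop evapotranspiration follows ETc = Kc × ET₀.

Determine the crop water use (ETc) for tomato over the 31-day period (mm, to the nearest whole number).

Tmean = (27.5 + 6.1)/2 = 16.80 °C
0.408 Ra = 0.408 × 21.6 = 8.8128 mm/d equivalent
ET₀ = 0.0023 × 8.8128 × (16.80 + 17.8) × √21.4 = 0.0023 × 8.8128 × 34.60 × 4.6260 = 3.2443 mm/d
ETc = Kc × ET₀ = 1.08 × 3.2443 = 3.5038 mm/d
Over 31 days: 3.5038 × 31 = 108.618 mm

109 mm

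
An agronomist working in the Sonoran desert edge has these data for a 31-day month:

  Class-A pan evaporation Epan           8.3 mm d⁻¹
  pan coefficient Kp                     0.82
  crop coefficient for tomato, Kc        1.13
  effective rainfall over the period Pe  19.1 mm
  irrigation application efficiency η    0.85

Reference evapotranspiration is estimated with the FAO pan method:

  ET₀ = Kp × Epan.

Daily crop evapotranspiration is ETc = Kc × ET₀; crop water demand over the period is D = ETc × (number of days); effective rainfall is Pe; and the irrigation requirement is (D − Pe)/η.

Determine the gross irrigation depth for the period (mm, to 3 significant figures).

ET₀ = 0.82 × 8.3 = 6.8060 mm/d
ETc = Kc × ET₀ = 1.13 × 6.8060 = 7.6908 mm/d
Crop demand D = ETc × 31 d = 7.6908 × 31 = 238.415 mm
D − Pe = 238.415 − 19.1 = 219.315 mm
Gross irrigation = 219.315 / 0.85 = 258.018 mm

258 mm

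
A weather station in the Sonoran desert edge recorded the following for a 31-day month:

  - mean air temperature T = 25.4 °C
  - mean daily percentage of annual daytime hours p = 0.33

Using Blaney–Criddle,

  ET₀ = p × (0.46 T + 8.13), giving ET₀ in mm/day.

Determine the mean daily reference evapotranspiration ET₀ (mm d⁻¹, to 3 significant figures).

6.54 mm d⁻¹

ET₀ = 0.33 × (0.46 × 25.4 + 8.13) = 0.33 × 19.814 = 6.5386 mm/d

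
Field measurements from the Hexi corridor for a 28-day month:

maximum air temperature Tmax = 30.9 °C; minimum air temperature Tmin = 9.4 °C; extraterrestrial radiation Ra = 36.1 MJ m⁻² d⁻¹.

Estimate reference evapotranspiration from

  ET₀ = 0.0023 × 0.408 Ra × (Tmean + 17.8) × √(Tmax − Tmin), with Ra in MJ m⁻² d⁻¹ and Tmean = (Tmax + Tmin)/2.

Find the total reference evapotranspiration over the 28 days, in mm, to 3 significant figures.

167 mm

Tmean = (30.9 + 9.4)/2 = 20.15 °C
0.408 Ra = 0.408 × 36.1 = 14.7288 mm/d equivalent
ET₀ = 0.0023 × 14.7288 × (20.15 + 17.8) × √21.5 = 0.0023 × 14.7288 × 37.95 × 4.6368 = 5.9611 mm/d
Over 28 days: 5.9611 × 28 = 166.911 mm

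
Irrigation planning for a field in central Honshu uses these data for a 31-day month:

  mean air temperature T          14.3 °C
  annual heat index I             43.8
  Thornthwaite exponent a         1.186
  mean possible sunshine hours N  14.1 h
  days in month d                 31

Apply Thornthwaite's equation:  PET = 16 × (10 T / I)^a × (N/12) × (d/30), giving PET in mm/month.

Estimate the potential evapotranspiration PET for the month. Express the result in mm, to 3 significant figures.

79.0 mm

10T/I = 10 × 14.3 / 43.8 = 3.2648
(10T/I)^a = 3.2648^1.186 = 4.0685
Uncorrected PET = 16 × 4.0685 = 65.096 mm
Correction = (N/12)(d/30) = (14.1/12)(31/30) = 1.2142
PET = 65.096 × 1.2142 = 79.040 mm/month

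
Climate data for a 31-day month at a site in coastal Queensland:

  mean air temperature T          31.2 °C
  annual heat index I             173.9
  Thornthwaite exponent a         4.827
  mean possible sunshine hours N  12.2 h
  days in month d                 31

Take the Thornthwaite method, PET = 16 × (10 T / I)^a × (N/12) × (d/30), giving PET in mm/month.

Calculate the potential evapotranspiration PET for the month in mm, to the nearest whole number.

10T/I = 10 × 31.2 / 173.9 = 1.7941
(10T/I)^a = 1.7941^4.827 = 16.8003
Uncorrected PET = 16 × 16.8003 = 268.805 mm
Correction = (N/12)(d/30) = (12.2/12)(31/30) = 1.0506
PET = 268.805 × 1.0506 = 282.407 mm/month

282 mm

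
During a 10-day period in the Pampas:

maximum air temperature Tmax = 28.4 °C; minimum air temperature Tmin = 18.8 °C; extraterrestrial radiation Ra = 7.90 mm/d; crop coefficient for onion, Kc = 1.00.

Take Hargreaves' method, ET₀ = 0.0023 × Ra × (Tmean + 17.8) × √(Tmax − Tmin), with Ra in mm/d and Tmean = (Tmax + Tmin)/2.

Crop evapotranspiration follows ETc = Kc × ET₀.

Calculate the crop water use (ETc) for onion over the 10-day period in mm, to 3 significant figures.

Tmean = (28.4 + 18.8)/2 = 23.60 °C
ET₀ = 0.0023 × 7.90 × (23.60 + 17.8) × √9.6 = 0.0023 × 7.90 × 41.40 × 3.0984 = 2.3307 mm/d
ETc = Kc × ET₀ = 1.00 × 2.3307 = 2.3307 mm/d
Over 10 days: 2.3307 × 10 = 23.307 mm

23.3 mm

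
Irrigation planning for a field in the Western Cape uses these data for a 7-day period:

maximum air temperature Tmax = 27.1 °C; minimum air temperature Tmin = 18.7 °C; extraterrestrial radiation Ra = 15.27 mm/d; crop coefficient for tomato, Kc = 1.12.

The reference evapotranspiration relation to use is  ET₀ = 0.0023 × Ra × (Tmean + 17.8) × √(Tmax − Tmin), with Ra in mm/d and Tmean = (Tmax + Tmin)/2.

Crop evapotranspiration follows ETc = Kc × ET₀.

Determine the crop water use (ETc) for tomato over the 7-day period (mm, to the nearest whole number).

32 mm

Tmean = (27.1 + 18.7)/2 = 22.90 °C
ET₀ = 0.0023 × 15.27 × (22.90 + 17.8) × √8.4 = 0.0023 × 15.27 × 40.70 × 2.8983 = 4.1429 mm/d
ETc = Kc × ET₀ = 1.12 × 4.1429 = 4.6400 mm/d
Over 7 days: 4.6400 × 7 = 32.480 mm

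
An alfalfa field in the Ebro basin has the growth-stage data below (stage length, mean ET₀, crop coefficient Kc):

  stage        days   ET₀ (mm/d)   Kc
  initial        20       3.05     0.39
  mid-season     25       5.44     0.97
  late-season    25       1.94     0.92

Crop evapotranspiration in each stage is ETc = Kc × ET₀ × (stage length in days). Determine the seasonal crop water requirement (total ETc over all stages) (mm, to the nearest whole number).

initial: 0.39 × 3.05 × 20 = 23.79 mm
mid-season: 0.97 × 5.44 × 25 = 131.92 mm
late-season: 0.92 × 1.94 × 25 = 44.62 mm
Seasonal total = 200.33 mm

200 mm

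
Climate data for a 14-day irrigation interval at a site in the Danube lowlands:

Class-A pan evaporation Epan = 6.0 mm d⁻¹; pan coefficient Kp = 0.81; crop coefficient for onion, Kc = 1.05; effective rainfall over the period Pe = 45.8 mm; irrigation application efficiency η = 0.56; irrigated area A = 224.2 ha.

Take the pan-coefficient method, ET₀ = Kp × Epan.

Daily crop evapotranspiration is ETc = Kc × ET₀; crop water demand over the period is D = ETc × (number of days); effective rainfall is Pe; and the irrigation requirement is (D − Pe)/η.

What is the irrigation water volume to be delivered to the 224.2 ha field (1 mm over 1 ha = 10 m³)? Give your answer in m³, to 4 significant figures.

ET₀ = 0.81 × 6.0 = 4.8600 mm/d
ETc = Kc × ET₀ = 1.05 × 4.8600 = 5.1030 mm/d
Crop demand D = ETc × 14 d = 5.1030 × 14 = 71.442 mm
D − Pe = 71.442 − 45.8 = 25.642 mm
Gross irrigation = 25.642 / 0.56 = 45.789 mm
Volume = 45.789 mm × 224.2 ha × 10 = 102658.9 m³

102700 m³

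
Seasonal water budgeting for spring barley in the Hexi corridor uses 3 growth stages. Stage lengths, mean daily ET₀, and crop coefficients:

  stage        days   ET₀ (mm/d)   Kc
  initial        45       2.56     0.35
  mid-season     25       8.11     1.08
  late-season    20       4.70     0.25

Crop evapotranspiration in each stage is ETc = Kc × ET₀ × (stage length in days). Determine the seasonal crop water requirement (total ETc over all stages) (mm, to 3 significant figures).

283 mm

initial: 0.35 × 2.56 × 45 = 40.32 mm
mid-season: 1.08 × 8.11 × 25 = 218.97 mm
late-season: 0.25 × 4.70 × 20 = 23.50 mm
Seasonal total = 282.79 mm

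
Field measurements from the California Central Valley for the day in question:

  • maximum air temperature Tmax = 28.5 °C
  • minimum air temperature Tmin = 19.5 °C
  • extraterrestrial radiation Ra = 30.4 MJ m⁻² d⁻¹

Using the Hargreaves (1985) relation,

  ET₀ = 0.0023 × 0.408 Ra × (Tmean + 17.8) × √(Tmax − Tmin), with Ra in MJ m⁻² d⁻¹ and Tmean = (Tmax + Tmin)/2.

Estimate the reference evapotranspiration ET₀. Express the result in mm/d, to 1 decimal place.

Tmean = (28.5 + 19.5)/2 = 24.00 °C
0.408 Ra = 0.408 × 30.4 = 12.4032 mm/d equivalent
ET₀ = 0.0023 × 12.4032 × (24.00 + 17.8) × √9.0 = 0.0023 × 12.4032 × 41.80 × 3.0000 = 3.5773 mm/d

3.6 mm/d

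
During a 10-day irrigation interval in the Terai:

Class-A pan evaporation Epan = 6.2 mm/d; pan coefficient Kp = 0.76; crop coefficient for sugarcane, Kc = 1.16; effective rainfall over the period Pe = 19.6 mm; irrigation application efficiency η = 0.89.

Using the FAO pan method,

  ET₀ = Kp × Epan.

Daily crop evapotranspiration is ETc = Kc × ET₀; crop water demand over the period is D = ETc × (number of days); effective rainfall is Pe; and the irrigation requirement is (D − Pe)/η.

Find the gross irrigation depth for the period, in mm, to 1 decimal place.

ET₀ = 0.76 × 6.2 = 4.7120 mm/d
ETc = Kc × ET₀ = 1.16 × 4.7120 = 5.4659 mm/d
Crop demand D = ETc × 10 d = 5.4659 × 10 = 54.659 mm
D − Pe = 54.659 − 19.6 = 35.059 mm
Gross irrigation = 35.059 / 0.89 = 39.392 mm

39.4 mm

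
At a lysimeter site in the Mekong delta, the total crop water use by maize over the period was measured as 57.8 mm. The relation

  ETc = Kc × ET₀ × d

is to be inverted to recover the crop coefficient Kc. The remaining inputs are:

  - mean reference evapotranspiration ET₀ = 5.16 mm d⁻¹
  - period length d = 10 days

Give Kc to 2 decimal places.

ETc = Kc × ET₀ × d  ⇒  Kc = ETc / (ET₀ × d)
Kc = 57.8 / (5.16 × 10) = 57.8 / 51.60 = 1.1202

1.12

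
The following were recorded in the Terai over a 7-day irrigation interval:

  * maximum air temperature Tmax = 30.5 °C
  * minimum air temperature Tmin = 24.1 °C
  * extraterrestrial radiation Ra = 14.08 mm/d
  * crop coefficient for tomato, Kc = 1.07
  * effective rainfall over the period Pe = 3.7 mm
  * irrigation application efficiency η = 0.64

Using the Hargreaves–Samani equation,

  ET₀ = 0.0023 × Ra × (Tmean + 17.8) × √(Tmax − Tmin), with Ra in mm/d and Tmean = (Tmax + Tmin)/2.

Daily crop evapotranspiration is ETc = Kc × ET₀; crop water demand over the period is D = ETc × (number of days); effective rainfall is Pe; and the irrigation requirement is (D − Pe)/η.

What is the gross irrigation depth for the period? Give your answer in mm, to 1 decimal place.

Tmean = (30.5 + 24.1)/2 = 27.30 °C
ET₀ = 0.0023 × 14.08 × (27.30 + 17.8) × √6.4 = 0.0023 × 14.08 × 45.10 × 2.5298 = 3.6948 mm/d
ETc = Kc × ET₀ = 1.07 × 3.6948 = 3.9534 mm/d
Crop demand D = ETc × 7 d = 3.9534 × 7 = 27.674 mm
D − Pe = 27.674 − 3.7 = 23.974 mm
Gross irrigation = 23.974 / 0.64 = 37.459 mm

37.5 mm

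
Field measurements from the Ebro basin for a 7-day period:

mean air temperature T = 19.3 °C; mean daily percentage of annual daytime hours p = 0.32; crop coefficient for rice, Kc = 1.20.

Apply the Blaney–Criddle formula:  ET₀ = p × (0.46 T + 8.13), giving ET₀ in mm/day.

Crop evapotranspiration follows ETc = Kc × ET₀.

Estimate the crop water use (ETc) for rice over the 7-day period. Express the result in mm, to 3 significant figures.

45.7 mm

ET₀ = 0.32 × (0.46 × 19.3 + 8.13) = 0.32 × 17.008 = 5.4426 mm/d
ETc = Kc × ET₀ = 1.20 × 5.4426 = 6.5311 mm/d
Over 7 days: 6.5311 × 7 = 45.718 mm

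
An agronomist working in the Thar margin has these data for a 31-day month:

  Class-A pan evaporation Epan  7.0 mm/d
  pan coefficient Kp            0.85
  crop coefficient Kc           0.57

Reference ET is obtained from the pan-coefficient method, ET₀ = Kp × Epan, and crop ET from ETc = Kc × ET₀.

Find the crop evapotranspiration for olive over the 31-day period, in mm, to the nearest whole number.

105 mm

ET₀ = 0.85 × 7.0 = 5.9500 mm/d
ETc = Kc × ET₀ = 0.57 × 5.9500 = 3.3915 mm/d
Over 31 days: 3.3915 × 31 = 105.137 mm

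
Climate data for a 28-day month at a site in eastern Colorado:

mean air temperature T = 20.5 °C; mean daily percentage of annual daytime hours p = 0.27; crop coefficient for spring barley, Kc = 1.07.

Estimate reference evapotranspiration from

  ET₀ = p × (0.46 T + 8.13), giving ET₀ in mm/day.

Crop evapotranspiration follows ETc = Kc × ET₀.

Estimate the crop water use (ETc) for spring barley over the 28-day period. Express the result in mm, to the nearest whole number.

ET₀ = 0.27 × (0.46 × 20.5 + 8.13) = 0.27 × 17.560 = 4.7412 mm/d
ETc = Kc × ET₀ = 1.07 × 4.7412 = 5.0731 mm/d
Over 28 days: 5.0731 × 28 = 142.047 mm

142 mm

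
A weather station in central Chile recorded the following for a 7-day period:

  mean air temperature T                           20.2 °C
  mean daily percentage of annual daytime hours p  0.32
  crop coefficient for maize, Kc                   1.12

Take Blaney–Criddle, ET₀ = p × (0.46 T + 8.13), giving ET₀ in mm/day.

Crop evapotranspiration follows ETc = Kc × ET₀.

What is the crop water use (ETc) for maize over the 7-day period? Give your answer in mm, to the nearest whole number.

44 mm

ET₀ = 0.32 × (0.46 × 20.2 + 8.13) = 0.32 × 17.422 = 5.5750 mm/d
ETc = Kc × ET₀ = 1.12 × 5.5750 = 6.2440 mm/d
Over 7 days: 6.2440 × 7 = 43.708 mm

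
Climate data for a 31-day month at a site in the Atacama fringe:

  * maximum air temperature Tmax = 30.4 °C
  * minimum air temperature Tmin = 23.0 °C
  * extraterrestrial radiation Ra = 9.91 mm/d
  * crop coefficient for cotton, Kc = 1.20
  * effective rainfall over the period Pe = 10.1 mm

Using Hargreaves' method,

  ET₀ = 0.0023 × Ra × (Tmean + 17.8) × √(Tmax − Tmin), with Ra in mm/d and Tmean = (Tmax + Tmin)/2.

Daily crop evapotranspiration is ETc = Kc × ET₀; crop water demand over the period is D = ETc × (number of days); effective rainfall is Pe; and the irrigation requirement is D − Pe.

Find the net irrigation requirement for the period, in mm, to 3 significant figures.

Tmean = (30.4 + 23.0)/2 = 26.70 °C
ET₀ = 0.0023 × 9.91 × (26.70 + 17.8) × √7.4 = 0.0023 × 9.91 × 44.50 × 2.7203 = 2.7592 mm/d
ETc = Kc × ET₀ = 1.20 × 2.7592 = 3.3110 mm/d
Crop demand D = ETc × 31 d = 3.3110 × 31 = 102.641 mm
D − Pe = 102.641 − 10.1 = 92.541 mm

92.5 mm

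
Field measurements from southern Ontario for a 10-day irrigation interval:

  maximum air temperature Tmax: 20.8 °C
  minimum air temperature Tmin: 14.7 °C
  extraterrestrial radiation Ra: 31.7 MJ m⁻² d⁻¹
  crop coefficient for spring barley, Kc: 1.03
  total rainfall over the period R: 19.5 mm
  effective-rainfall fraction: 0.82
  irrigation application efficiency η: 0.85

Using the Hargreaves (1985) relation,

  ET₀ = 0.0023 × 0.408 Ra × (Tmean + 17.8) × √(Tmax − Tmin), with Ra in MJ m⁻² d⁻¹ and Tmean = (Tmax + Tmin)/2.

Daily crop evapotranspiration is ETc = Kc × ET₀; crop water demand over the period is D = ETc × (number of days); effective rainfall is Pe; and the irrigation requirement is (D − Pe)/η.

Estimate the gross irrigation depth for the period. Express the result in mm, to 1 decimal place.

Tmean = (20.8 + 14.7)/2 = 17.75 °C
0.408 Ra = 0.408 × 31.7 = 12.9336 mm/d equivalent
ET₀ = 0.0023 × 12.9336 × (17.75 + 17.8) × √6.1 = 0.0023 × 12.9336 × 35.55 × 2.4698 = 2.6119 mm/d
ETc = Kc × ET₀ = 1.03 × 2.6119 = 2.6903 mm/d
Crop demand D = ETc × 10 d = 2.6903 × 10 = 26.903 mm
Pe = 0.82 × 19.5 = 15.990 mm
D − Pe = 26.903 − 15.990 = 10.913 mm
Gross irrigation = 10.913 / 0.85 = 12.839 mm

12.8 mm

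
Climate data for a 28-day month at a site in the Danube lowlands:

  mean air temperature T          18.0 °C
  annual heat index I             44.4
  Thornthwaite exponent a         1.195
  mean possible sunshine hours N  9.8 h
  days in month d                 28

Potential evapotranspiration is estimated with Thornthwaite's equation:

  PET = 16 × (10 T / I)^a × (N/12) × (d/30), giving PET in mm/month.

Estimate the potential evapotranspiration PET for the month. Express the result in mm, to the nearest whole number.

65 mm

10T/I = 10 × 18.0 / 44.4 = 4.0541
(10T/I)^a = 4.0541^1.195 = 5.3264
Uncorrected PET = 16 × 5.3264 = 85.222 mm
Correction = (N/12)(d/30) = (9.8/12)(28/30) = 0.7622
PET = 85.222 × 0.7622 = 64.956 mm/month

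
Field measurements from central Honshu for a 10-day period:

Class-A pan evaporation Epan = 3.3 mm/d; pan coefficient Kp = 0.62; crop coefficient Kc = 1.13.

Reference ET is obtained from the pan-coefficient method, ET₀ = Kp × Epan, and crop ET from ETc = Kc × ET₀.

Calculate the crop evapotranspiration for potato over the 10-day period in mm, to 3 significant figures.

23.1 mm

ET₀ = 0.62 × 3.3 = 2.0460 mm/d
ETc = Kc × ET₀ = 1.13 × 2.0460 = 2.3120 mm/d
Over 10 days: 2.3120 × 10 = 23.120 mm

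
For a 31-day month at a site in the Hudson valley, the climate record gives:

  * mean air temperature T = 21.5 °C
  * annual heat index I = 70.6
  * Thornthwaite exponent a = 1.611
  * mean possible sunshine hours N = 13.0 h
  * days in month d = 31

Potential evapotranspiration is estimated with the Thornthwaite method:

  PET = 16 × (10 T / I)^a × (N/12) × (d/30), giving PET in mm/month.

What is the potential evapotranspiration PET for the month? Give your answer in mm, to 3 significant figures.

108 mm

10T/I = 10 × 21.5 / 70.6 = 3.0453
(10T/I)^a = 3.0453^1.611 = 6.0135
Uncorrected PET = 16 × 6.0135 = 96.216 mm
Correction = (N/12)(d/30) = (13.0/12)(31/30) = 1.1194
PET = 96.216 × 1.1194 = 107.704 mm/month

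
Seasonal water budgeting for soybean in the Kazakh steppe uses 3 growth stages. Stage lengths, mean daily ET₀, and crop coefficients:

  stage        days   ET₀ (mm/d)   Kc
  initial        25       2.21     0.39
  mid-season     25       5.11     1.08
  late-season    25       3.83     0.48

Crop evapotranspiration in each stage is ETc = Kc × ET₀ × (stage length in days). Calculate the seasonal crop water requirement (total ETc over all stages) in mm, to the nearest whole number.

205 mm

initial: 0.39 × 2.21 × 25 = 21.55 mm
mid-season: 1.08 × 5.11 × 25 = 137.97 mm
late-season: 0.48 × 3.83 × 25 = 45.96 mm
Seasonal total = 205.48 mm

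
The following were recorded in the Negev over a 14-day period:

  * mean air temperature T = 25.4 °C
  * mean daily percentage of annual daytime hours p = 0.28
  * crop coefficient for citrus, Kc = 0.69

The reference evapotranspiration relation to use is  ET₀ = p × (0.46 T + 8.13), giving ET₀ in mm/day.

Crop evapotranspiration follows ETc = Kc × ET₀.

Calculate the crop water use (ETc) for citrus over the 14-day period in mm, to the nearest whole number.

ET₀ = 0.28 × (0.46 × 25.4 + 8.13) = 0.28 × 19.814 = 5.5479 mm/d
ETc = Kc × ET₀ = 0.69 × 5.5479 = 3.8281 mm/d
Over 14 days: 3.8281 × 14 = 53.593 mm

54 mm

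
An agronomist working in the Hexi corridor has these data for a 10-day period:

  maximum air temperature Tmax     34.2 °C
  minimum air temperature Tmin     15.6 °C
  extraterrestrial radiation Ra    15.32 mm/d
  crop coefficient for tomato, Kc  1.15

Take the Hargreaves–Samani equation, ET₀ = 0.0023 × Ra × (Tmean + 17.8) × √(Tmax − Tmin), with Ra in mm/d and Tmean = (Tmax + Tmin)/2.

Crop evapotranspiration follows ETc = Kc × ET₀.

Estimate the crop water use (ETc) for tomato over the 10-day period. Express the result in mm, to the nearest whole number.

75 mm

Tmean = (34.2 + 15.6)/2 = 24.90 °C
ET₀ = 0.0023 × 15.32 × (24.90 + 17.8) × √18.6 = 0.0023 × 15.32 × 42.70 × 4.3128 = 6.4889 mm/d
ETc = Kc × ET₀ = 1.15 × 6.4889 = 7.4622 mm/d
Over 10 days: 7.4622 × 10 = 74.622 mm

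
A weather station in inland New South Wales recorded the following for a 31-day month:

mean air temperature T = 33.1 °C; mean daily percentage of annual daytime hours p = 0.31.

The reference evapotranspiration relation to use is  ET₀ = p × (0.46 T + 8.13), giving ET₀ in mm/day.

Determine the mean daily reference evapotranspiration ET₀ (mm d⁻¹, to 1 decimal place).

7.2 mm d⁻¹

ET₀ = 0.31 × (0.46 × 33.1 + 8.13) = 0.31 × 23.356 = 7.2404 mm/d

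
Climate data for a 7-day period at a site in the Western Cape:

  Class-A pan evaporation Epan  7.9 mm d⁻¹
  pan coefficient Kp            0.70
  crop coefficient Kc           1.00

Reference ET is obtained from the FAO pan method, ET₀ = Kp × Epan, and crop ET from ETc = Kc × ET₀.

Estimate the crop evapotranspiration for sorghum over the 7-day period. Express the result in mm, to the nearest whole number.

39 mm

ET₀ = 0.70 × 7.9 = 5.5300 mm/d
ETc = Kc × ET₀ = 1.00 × 5.5300 = 5.5300 mm/d
Over 7 days: 5.5300 × 7 = 38.710 mm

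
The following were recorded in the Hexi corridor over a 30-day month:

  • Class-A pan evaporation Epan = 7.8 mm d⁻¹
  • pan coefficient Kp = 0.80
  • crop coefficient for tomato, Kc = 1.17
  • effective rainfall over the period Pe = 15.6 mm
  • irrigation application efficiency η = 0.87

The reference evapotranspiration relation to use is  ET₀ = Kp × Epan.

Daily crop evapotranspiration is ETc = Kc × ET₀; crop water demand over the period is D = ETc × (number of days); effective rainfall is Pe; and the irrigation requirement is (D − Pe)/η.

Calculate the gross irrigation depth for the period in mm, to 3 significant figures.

ET₀ = 0.80 × 7.8 = 6.2400 mm/d
ETc = Kc × ET₀ = 1.17 × 6.2400 = 7.3008 mm/d
Crop demand D = ETc × 30 d = 7.3008 × 30 = 219.024 mm
D − Pe = 219.024 − 15.6 = 203.424 mm
Gross irrigation = 203.424 / 0.87 = 233.821 mm

234 mm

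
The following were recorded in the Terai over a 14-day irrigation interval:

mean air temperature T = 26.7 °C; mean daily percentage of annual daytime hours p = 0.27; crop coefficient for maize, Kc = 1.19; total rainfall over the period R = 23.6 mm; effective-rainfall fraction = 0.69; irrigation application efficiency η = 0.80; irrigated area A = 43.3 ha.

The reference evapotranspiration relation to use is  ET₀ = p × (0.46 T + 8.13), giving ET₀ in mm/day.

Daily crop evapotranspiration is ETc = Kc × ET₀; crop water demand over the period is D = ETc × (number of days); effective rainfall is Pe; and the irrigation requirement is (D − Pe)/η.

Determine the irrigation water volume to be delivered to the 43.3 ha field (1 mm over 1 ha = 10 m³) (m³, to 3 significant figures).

40900 m³

ET₀ = 0.27 × (0.46 × 26.7 + 8.13) = 0.27 × 20.412 = 5.5112 mm/d
ETc = Kc × ET₀ = 1.19 × 5.5112 = 6.5583 mm/d
Crop demand D = ETc × 14 d = 6.5583 × 14 = 91.816 mm
Pe = 0.69 × 23.6 = 16.284 mm
D − Pe = 91.816 − 16.284 = 75.532 mm
Gross irrigation = 75.532 / 0.80 = 94.415 mm
Volume = 94.415 mm × 43.3 ha × 10 = 40881.7 m³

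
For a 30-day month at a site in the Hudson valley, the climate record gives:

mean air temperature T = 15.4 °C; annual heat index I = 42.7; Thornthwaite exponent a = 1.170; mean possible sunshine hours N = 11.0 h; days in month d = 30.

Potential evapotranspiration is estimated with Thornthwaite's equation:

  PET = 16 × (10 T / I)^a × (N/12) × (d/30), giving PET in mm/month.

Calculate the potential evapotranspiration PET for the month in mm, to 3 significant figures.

65.8 mm

10T/I = 10 × 15.4 / 42.7 = 3.6066
(10T/I)^a = 3.6066^1.170 = 4.4854
Uncorrected PET = 16 × 4.4854 = 71.766 mm
Correction = (N/12)(d/30) = (11.0/12)(30/30) = 0.9167
PET = 71.766 × 0.9167 = 65.788 mm/month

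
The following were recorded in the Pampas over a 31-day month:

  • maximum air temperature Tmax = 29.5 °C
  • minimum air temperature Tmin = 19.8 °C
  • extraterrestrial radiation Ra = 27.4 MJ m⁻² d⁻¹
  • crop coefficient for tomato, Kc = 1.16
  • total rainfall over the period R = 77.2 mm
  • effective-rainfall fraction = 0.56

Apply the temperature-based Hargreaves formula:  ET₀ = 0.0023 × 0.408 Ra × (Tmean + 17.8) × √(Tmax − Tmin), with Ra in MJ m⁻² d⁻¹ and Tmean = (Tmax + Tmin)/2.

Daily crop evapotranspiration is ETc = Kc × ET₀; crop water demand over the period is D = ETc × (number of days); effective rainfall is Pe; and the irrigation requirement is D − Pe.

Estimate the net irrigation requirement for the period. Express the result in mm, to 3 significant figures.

79.0 mm

Tmean = (29.5 + 19.8)/2 = 24.65 °C
0.408 Ra = 0.408 × 27.4 = 11.1792 mm/d equivalent
ET₀ = 0.0023 × 11.1792 × (24.65 + 17.8) × √9.7 = 0.0023 × 11.1792 × 42.45 × 3.1145 = 3.3994 mm/d
ETc = Kc × ET₀ = 1.16 × 3.3994 = 3.9433 mm/d
Crop demand D = ETc × 31 d = 3.9433 × 31 = 122.242 mm
Pe = 0.56 × 77.2 = 43.232 mm
D − Pe = 122.242 − 43.232 = 79.010 mm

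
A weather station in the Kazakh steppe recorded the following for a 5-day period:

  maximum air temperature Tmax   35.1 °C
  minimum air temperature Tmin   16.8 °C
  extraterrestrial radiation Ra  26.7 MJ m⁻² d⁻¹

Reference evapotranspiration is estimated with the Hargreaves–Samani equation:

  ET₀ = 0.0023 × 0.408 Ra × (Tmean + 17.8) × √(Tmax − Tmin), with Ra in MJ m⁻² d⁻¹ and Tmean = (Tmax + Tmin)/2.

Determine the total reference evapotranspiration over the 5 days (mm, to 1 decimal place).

23.4 mm

Tmean = (35.1 + 16.8)/2 = 25.95 °C
0.408 Ra = 0.408 × 26.7 = 10.8936 mm/d equivalent
ET₀ = 0.0023 × 10.8936 × (25.95 + 17.8) × √18.3 = 0.0023 × 10.8936 × 43.75 × 4.2778 = 4.6892 mm/d
Over 5 days: 4.6892 × 5 = 23.446 mm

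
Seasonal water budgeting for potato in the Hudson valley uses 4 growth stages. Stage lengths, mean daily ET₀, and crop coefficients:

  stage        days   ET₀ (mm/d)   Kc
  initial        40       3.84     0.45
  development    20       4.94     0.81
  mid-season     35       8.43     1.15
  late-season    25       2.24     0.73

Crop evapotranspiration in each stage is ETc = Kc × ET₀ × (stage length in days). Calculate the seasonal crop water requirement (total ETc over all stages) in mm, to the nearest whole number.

529 mm

initial: 0.45 × 3.84 × 40 = 69.12 mm
development: 0.81 × 4.94 × 20 = 80.03 mm
mid-season: 1.15 × 8.43 × 35 = 339.31 mm
late-season: 0.73 × 2.24 × 25 = 40.88 mm
Seasonal total = 529.34 mm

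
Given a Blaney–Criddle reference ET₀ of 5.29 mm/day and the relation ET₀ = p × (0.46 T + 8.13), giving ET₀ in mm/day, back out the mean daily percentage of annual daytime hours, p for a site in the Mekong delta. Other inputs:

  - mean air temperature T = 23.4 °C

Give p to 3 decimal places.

p = ET₀ / (0.46 T + 8.13) = 5.29 / (0.46 × 23.4 + 8.13) = 5.29 / 18.894 = 0.2800

0.280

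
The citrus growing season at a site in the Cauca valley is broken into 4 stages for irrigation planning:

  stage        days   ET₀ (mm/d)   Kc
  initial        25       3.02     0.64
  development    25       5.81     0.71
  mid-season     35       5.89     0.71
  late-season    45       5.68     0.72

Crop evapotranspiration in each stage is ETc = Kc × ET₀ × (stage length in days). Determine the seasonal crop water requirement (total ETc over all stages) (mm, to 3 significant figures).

initial: 0.64 × 3.02 × 25 = 48.32 mm
development: 0.71 × 5.81 × 25 = 103.13 mm
mid-season: 0.71 × 5.89 × 35 = 146.37 mm
late-season: 0.72 × 5.68 × 45 = 184.03 mm
Seasonal total = 481.85 mm

482 mm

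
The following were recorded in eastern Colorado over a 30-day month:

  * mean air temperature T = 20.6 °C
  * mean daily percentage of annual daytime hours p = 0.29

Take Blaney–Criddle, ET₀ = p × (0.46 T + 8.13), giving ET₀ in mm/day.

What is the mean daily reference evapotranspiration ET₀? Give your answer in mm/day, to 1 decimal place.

5.1 mm/day

ET₀ = 0.29 × (0.46 × 20.6 + 8.13) = 0.29 × 17.606 = 5.1057 mm/d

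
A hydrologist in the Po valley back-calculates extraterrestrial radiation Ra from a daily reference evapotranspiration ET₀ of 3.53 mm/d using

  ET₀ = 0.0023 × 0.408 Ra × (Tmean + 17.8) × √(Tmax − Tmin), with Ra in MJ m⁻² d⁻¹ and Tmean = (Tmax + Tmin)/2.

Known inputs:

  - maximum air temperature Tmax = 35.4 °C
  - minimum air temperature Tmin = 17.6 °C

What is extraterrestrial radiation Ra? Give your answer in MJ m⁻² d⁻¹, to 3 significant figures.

Tmean = (35.4+17.6)/2 = 26.50 °C; ΔT = 17.8
Ra = ET₀ / [0.0023 × 0.408 × (Tmean+17.8) × √ΔT]
   = 3.53 / (0.0023 × 0.408 × 44.30 × 4.2190) = 20.127 MJ m⁻² d⁻¹

20.1 MJ m⁻² d⁻¹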